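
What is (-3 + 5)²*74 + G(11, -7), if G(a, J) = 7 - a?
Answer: 292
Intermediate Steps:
(-3 + 5)²*74 + G(11, -7) = (-3 + 5)²*74 + (7 - 1*11) = 2²*74 + (7 - 11) = 4*74 - 4 = 296 - 4 = 292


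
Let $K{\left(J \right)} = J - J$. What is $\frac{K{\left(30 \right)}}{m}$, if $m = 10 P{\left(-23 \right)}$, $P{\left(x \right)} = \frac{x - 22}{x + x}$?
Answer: $0$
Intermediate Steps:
$P{\left(x \right)} = \frac{-22 + x}{2 x}$
$K{\left(J \right)} = 0$
$m = \frac{225}{23}$ ($m = 10 \frac{-22 - 23}{2 \left(-23\right)} = 10 \cdot \frac{1}{2} \left(- \frac{1}{23}\right) \left(-45\right) = 10 \cdot \frac{45}{46} = \frac{225}{23} \approx 9.7826$)
$\frac{K{\left(30 \right)}}{m} = \frac{0}{\frac{225}{23}} = 0 \cdot \frac{23}{225} = 0$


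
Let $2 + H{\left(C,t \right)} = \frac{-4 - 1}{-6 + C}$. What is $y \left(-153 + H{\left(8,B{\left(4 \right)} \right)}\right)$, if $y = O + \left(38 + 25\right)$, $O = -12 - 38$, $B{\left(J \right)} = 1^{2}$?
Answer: $- \frac{4095}{2} \approx -2047.5$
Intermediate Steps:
$B{\left(J \right)} = 1$
$O = -50$
$H{\left(C,t \right)} = -2 - \frac{5}{-6 + C}$ ($H{\left(C,t \right)} = -2 + \frac{-4 - 1}{-6 + C} = -2 - \frac{5}{-6 + C}$)
$y = 13$ ($y = -50 + \left(38 + 25\right) = -50 + 63 = 13$)
$y \left(-153 + H{\left(8,B{\left(4 \right)} \right)}\right) = 13 \left(-153 + \frac{7 - 16}{-6 + 8}\right) = 13 \left(-153 + \frac{7 - 16}{2}\right) = 13 \left(-153 + \frac{1}{2} \left(-9\right)\right) = 13 \left(-153 - \frac{9}{2}\right) = 13 \left(- \frac{315}{2}\right) = - \frac{4095}{2}$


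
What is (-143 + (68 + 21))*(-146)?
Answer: 7884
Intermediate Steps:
(-143 + (68 + 21))*(-146) = (-143 + 89)*(-146) = -54*(-146) = 7884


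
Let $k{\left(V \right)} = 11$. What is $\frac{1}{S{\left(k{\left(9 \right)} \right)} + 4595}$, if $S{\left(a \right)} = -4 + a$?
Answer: $\frac{1}{4602} \approx 0.0002173$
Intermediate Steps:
$\frac{1}{S{\left(k{\left(9 \right)} \right)} + 4595} = \frac{1}{\left(-4 + 11\right) + 4595} = \frac{1}{7 + 4595} = \frac{1}{4602}$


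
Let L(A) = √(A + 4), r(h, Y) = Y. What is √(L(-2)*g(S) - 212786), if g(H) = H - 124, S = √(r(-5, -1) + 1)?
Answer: √(-212786 - 124*√2) ≈ 461.48*I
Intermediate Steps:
L(A) = √(4 + A)
S = 0 (S = √(-1 + 1) = √0 = 0)
g(H) = -124 + H
√(L(-2)*g(S) - 212786) = √(√(4 - 2)*(-124 + 0) - 212786) = √(√2*(-124) - 212786) = √(-124*√2 - 212786) = √(-212786 - 124*√2)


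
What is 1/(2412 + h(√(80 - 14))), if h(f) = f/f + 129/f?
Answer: 53086/128090971 - 43*√66/128090971 ≈ 0.00041171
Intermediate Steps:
h(f) = 1 + 129/f
1/(2412 + h(√(80 - 14))) = 1/(2412 + (129 + √(80 - 14))/(√(80 - 14))) = 1/(2412 + (129 + √66)/(√66)) = 1/(2412 + (√66/66)*(129 + √66)) = 1/(2412 + √66*(129 + √66)/66)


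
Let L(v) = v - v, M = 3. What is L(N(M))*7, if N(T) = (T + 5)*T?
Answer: 0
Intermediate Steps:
N(T) = T*(5 + T) (N(T) = (5 + T)*T = T*(5 + T))
L(v) = 0
L(N(M))*7 = 0*7 = 0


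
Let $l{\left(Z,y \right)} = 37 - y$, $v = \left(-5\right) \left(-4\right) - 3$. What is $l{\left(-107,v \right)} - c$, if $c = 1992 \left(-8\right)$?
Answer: $15956$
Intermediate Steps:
$v = 17$ ($v = 20 - 3 = 17$)
$c = -15936$
$l{\left(-107,v \right)} - c = \left(37 - 17\right) - -15936 = \left(37 - 17\right) + 15936 = 20 + 15936 = 15956$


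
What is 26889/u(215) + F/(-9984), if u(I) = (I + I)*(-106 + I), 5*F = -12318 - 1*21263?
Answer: 58324807/46795008 ≈ 1.2464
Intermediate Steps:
F = -33581/5 (F = (-12318 - 1*21263)/5 = (-12318 - 21263)/5 = (1/5)*(-33581) = -33581/5 ≈ -6716.2)
u(I) = 2*I*(-106 + I) (u(I) = (2*I)*(-106 + I) = 2*I*(-106 + I))
26889/u(215) + F/(-9984) = 26889/((2*215*(-106 + 215))) - 33581/5/(-9984) = 26889/((2*215*109)) - 33581/5*(-1/9984) = 26889/46870 + 33581/49920 = 58324807/46795008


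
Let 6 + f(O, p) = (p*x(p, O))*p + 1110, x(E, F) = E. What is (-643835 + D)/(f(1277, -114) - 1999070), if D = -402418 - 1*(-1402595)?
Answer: -178171/1739755 ≈ -0.10241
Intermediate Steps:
D = 1000177 (D = -402418 + 1402595 = 1000177)
f(O, p) = 1104 + p³ (f(O, p) = -6 + ((p*p)*p + 1110) = -6 + (p²*p + 1110) = -6 + (p³ + 1110) = -6 + (1110 + p³) = 1104 + p³)
(-643835 + D)/(f(1277, -114) - 1999070) = (-643835 + 1000177)/((1104 + (-114)³) - 1999070) = 356342/((1104 - 1481544) - 1999070) = 356342/(-1480440 - 1999070) = 356342/(-3479510) = 356342*(-1/3479510) = -178171/1739755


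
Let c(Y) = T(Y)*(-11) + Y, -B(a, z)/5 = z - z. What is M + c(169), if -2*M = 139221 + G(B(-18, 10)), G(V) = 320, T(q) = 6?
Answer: -139335/2 ≈ -69668.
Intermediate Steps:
B(a, z) = 0 (B(a, z) = -5*(z - z) = -5*0 = 0)
c(Y) = -66 + Y (c(Y) = 6*(-11) + Y = -66 + Y)
M = -139541/2 (M = -(139221 + 320)/2 = -1/2*139541 = -139541/2 ≈ -69771.)
M + c(169) = -139541/2 + (-66 + 169) = -139541/2 + 103 = -139335/2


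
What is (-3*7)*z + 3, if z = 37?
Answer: -774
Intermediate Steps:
(-3*7)*z + 3 = -3*7*37 + 3 = -21*37 + 3 = -777 + 3 = -774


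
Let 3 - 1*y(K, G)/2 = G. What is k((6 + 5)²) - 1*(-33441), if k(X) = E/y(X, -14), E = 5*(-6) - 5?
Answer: 1136959/34 ≈ 33440.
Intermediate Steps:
y(K, G) = 6 - 2*G
E = -35 (E = -30 - 5 = -35)
k(X) = -35/34 (k(X) = -35/(6 - 2*(-14)) = -35/(6 + 28) = -35/34)
k((6 + 5)²) - 1*(-33441) = -35/34 - 1*(-33441) = -35/34 + 33441 = 1136959/34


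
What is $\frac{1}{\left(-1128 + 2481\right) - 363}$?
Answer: $\frac{1}{990} \approx 0.0010101$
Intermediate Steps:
$\frac{1}{\left(-1128 + 2481\right) - 363} = \frac{1}{1353 - 363} = \frac{1}{990}$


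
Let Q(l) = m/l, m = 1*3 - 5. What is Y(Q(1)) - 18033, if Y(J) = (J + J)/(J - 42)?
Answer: -198362/11 ≈ -18033.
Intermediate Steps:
m = -2 (m = 3 - 5 = -2)
Q(l) = -2/l
Y(J) = 2*J/(-42 + J) (Y(J) = (2*J)/(-42 + J) = 2*J/(-42 + J))
Y(Q(1)) - 18033 = 2*(-2/1)/(-42 - 2/1) - 18033 = 2*(-2*1)/(-42 - 2*1) - 18033 = 2*(-2)/(-42 - 2) - 18033 = 2*(-2)/(-44) - 18033 = 2*(-2)*(-1/44) - 18033 = 1/11 - 18033 = -198362/11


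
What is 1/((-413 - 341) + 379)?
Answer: -1/375 ≈ -0.0026667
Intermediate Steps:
1/((-413 - 341) + 379) = 1/(-754 + 379) = 1/(-375) = -1/375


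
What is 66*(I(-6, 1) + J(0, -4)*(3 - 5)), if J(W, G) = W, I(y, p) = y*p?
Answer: -396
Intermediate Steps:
I(y, p) = p*y
66*(I(-6, 1) + J(0, -4)*(3 - 5)) = 66*(1*(-6) + 0*(3 - 5)) = 66*(-6 + 0*(-2)) = 66*(-6 + 0) = 66*(-6) = -396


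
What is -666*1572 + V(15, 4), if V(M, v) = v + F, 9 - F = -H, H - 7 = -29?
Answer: -1046961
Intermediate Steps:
H = -22 (H = 7 - 29 = -22)
F = -13 (F = 9 - (-1)*(-22) = 9 - 1*22 = 9 - 22 = -13)
V(M, v) = -13 + v (V(M, v) = v - 13 = -13 + v)
-666*1572 + V(15, 4) = -666*1572 + (-13 + 4) = -1046952 - 9 = -1046961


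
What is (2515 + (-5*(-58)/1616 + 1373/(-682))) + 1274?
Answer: 1043470345/275528 ≈ 3787.2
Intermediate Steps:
(2515 + (-5*(-58)/1616 + 1373/(-682))) + 1274 = (2515 + (290*(1/1616) + 1373*(-1/682))) + 1274 = (2515 + (145/808 - 1373/682)) + 1274 = (2515 - 505247/275528) + 1274 = 692447673/275528 + 1274 = 1043470345/275528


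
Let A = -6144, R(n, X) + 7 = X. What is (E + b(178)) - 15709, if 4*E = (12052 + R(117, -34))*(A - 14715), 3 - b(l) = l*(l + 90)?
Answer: -250791089/4 ≈ -6.2698e+7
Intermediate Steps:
R(n, X) = -7 + X
b(l) = 3 - l*(90 + l) (b(l) = 3 - l*(l + 90) = 3 - l*(90 + l))
E = -250537449/4 (E = ((12052 + (-7 - 34))*(-6144 - 14715))/4 = ((12052 - 41)*(-20859))/4 = (12011*(-20859))/4 = (¼)*(-250537449) = -250537449/4 ≈ -6.2634e+7)
(E + b(178)) - 15709 = (-250537449/4 + (3 - 1*178² - 90*178)) - 15709 = (-250537449/4 + (3 - 1*31684 - 16020)) - 15709 = (-250537449/4 + (3 - 31684 - 16020)) - 15709 = (-250537449/4 - 47701) - 15709 = -250728253/4 - 15709 = -250791089/4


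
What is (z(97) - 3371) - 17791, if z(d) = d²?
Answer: -11753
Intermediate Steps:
(z(97) - 3371) - 17791 = (97² - 3371) - 17791 = (9409 - 3371) - 17791 = 6038 - 17791 = -11753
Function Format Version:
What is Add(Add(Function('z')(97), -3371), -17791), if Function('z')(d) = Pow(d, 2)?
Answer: -11753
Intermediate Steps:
Add(Add(Function('z')(97), -3371), -17791) = Add(Add(Pow(97, 2), -3371), -17791) = Add(Add(9409, -3371), -17791) = Add(6038, -17791) = -11753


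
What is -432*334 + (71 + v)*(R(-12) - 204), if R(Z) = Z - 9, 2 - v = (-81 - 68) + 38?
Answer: -185688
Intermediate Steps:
v = 113 (v = 2 - ((-81 - 68) + 38) = 2 - (-149 + 38) = 2 - 1*(-111) = 2 + 111 = 113)
R(Z) = -9 + Z
-432*334 + (71 + v)*(R(-12) - 204) = -432*334 + (71 + 113)*((-9 - 12) - 204) = -144288 + 184*(-21 - 204) = -144288 + 184*(-225) = -144288 - 41400 = -185688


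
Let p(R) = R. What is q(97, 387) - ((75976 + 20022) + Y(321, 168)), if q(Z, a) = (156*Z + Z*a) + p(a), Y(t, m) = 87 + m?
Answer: -43195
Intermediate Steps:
q(Z, a) = a + 156*Z + Z*a (q(Z, a) = (156*Z + Z*a) + a = a + 156*Z + Z*a)
q(97, 387) - ((75976 + 20022) + Y(321, 168)) = (387 + 156*97 + 97*387) - ((75976 + 20022) + (87 + 168)) = (387 + 15132 + 37539) - (95998 + 255) = 53058 - 1*96253 = 53058 - 96253 = -43195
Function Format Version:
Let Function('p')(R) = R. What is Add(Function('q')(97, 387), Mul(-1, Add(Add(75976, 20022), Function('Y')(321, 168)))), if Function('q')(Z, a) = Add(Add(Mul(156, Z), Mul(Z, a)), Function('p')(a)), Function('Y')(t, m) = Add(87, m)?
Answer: -43195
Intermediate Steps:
Function('q')(Z, a) = Add(a, Mul(156, Z), Mul(Z, a)) (Function('q')(Z, a) = Add(Add(Mul(156, Z), Mul(Z, a)), a) = Add(a, Mul(156, Z), Mul(Z, a)))
Add(Function('q')(97, 387), Mul(-1, Add(Add(75976, 20022), Function('Y')(321, 168)))) = Add(Add(387, Mul(156, 97), Mul(97, 387)), Mul(-1, Add(Add(75976, 20022), Add(87, 168)))) = Add(Add(387, 15132, 37539), Mul(-1, Add(95998, 255))) = Add(53058, Mul(-1, 96253)) = Add(53058, -96253) = -43195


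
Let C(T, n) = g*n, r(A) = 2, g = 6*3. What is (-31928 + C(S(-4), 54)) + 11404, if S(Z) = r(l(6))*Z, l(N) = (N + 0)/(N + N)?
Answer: -19552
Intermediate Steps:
l(N) = ½ (l(N) = N/((2*N)) = N*(1/(2*N)) = ½)
g = 18
S(Z) = 2*Z
C(T, n) = 18*n
(-31928 + C(S(-4), 54)) + 11404 = (-31928 + 18*54) + 11404 = (-31928 + 972) + 11404 = -30956 + 11404 = -19552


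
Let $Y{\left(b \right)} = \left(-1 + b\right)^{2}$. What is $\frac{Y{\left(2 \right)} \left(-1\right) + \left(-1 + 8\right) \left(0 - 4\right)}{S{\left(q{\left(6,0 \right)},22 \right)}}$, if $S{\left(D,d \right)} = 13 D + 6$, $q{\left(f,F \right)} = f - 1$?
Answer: $- \frac{29}{71} \approx -0.40845$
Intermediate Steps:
$q{\left(f,F \right)} = -1 + f$
$S{\left(D,d \right)} = 6 + 13 D$
$\frac{Y{\left(2 \right)} \left(-1\right) + \left(-1 + 8\right) \left(0 - 4\right)}{S{\left(q{\left(6,0 \right)},22 \right)}} = \frac{\left(-1 + 2\right)^{2} \left(-1\right) + \left(-1 + 8\right) \left(0 - 4\right)}{6 + 13 \left(-1 + 6\right)} = \frac{1^{2} \left(-1\right) + 7 \left(-4\right)}{6 + 13 \cdot 5} = \frac{1 \left(-1\right) - 28}{6 + 65} = \frac{-1 - 28}{71} = \left(-29\right) \frac{1}{71} = - \frac{29}{71}$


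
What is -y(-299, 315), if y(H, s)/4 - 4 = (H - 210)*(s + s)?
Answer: 1282664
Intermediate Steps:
y(H, s) = 16 + 8*s*(-210 + H) (y(H, s) = 16 + 4*((H - 210)*(s + s)) = 16 + 4*((-210 + H)*(2*s)) = 16 + 4*(2*s*(-210 + H)) = 16 + 8*s*(-210 + H))
-y(-299, 315) = -(16 - 1680*315 + 8*(-299)*315) = -(16 - 529200 - 753480) = -1*(-1282664) = 1282664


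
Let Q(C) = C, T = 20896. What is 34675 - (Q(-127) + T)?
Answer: 13906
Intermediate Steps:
34675 - (Q(-127) + T) = 34675 - (-127 + 20896) = 34675 - 1*20769 = 34675 - 20769 = 13906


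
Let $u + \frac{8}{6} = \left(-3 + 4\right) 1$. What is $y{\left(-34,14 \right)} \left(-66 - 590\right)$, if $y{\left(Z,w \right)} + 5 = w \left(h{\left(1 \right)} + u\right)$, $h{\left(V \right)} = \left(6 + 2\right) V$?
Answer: $- \frac{201392}{3} \approx -67131.0$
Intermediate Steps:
$h{\left(V \right)} = 8 V$
$u = - \frac{1}{3}$ ($u = - \frac{4}{3} + \left(-3 + 4\right) 1 = - \frac{4}{3} + 1 \cdot 1 = - \frac{4}{3} + 1 = - \frac{1}{3} \approx -0.33333$)
$y{\left(Z,w \right)} = -5 + \frac{23 w}{3}$ ($y{\left(Z,w \right)} = -5 + w \left(8 \cdot 1 - \frac{1}{3}\right) = -5 + w \left(8 - \frac{1}{3}\right) = -5 + w \frac{23}{3} = -5 + \frac{23 w}{3}$)
$y{\left(-34,14 \right)} \left(-66 - 590\right) = \left(-5 + \frac{23}{3} \cdot 14\right) \left(-66 - 590\right) = \left(-5 + \frac{322}{3}\right) \left(-656\right) = \frac{307}{3} \left(-656\right) = - \frac{201392}{3}$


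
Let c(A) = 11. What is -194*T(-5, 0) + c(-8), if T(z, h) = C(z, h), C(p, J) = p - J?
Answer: 981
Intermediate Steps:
T(z, h) = z - h
-194*T(-5, 0) + c(-8) = -194*(-5 - 1*0) + 11 = -194*(-5 + 0) + 11 = -194*(-5) + 11 = 970 + 11 = 981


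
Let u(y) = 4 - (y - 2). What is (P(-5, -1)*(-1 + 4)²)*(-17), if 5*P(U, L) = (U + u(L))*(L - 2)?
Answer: 918/5 ≈ 183.60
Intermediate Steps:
u(y) = 6 - y (u(y) = 4 - (-2 + y) = 4 + (2 - y) = 6 - y)
P(U, L) = (-2 + L)*(6 + U - L)/5 (P(U, L) = ((U + (6 - L))*(L - 2))/5 = ((6 + U - L)*(-2 + L))/5 = ((-2 + L)*(6 + U - L))/5 = (-2 + L)*(6 + U - L)/5)
(P(-5, -1)*(-1 + 4)²)*(-17) = ((-12/5 - ⅖*(-5) - ⅕*(-1)² + (8/5)*(-1) + (⅕)*(-1)*(-5))*(-1 + 4)²)*(-17) = ((-12/5 + 2 - ⅕*1 - 8/5 + 1)*3²)*(-17) = ((-12/5 + 2 - ⅕ - 8/5 + 1)*9)*(-17) = -6/5*9*(-17) = -54/5*(-17) = 918/5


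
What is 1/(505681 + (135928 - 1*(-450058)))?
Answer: 1/1091667 ≈ 9.1603e-7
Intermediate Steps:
1/(505681 + (135928 - 1*(-450058))) = 1/(505681 + (135928 + 450058)) = 1/(505681 + 585986) = 1/1091667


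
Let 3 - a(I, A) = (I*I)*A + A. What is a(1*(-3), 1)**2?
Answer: 49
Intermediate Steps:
a(I, A) = 3 - A - A*I**2 (a(I, A) = 3 - ((I*I)*A + A) = 3 - (I**2*A + A) = 3 - (A*I**2 + A) = 3 - (A + A*I**2) = 3 + (-A - A*I**2) = 3 - A - A*I**2)
a(1*(-3), 1)**2 = (3 - 1*1 - 1*1*(1*(-3))**2)**2 = (3 - 1 - 1*1*(-3)**2)**2 = (3 - 1 - 1*1*9)**2 = (3 - 1 - 9)**2 = (-7)**2 = 49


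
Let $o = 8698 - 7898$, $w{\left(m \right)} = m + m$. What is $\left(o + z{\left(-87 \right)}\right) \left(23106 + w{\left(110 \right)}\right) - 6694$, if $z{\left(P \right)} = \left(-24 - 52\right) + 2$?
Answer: $16927982$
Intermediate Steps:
$w{\left(m \right)} = 2 m$
$z{\left(P \right)} = -74$ ($z{\left(P \right)} = -76 + 2 = -74$)
$o = 800$ ($o = 8698 - 7898 = 800$)
$\left(o + z{\left(-87 \right)}\right) \left(23106 + w{\left(110 \right)}\right) - 6694 = \left(800 - 74\right) \left(23106 + 2 \cdot 110\right) - 6694 = 726 \left(23106 + 220\right) - 6694 = 726 \cdot 23326 - 6694 = 16934676 - 6694 = 16927982$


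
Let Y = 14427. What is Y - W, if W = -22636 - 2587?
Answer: 39650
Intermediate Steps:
W = -25223
Y - W = 14427 - 1*(-25223) = 14427 + 25223 = 39650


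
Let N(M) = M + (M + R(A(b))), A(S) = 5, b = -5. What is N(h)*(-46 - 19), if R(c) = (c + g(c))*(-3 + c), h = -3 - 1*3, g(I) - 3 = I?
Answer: -910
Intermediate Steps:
g(I) = 3 + I
h = -6 (h = -3 - 3 = -6)
R(c) = (-3 + c)*(3 + 2*c) (R(c) = (c + (3 + c))*(-3 + c) = (3 + 2*c)*(-3 + c) = (-3 + c)*(3 + 2*c))
N(M) = 26 + 2*M (N(M) = M + (M + (-9 - 3*5 + 2*5²)) = M + (M + (-9 - 15 + 2*25)) = M + (M + (-9 - 15 + 50)) = M + (M + 26) = M + (26 + M) = 26 + 2*M)
N(h)*(-46 - 19) = (26 + 2*(-6))*(-46 - 19) = (26 - 12)*(-65) = 14*(-65) = -910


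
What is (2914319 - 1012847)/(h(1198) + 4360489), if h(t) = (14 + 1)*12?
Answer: 1901472/4360669 ≈ 0.43605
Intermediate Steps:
h(t) = 180 (h(t) = 15*12 = 180)
(2914319 - 1012847)/(h(1198) + 4360489) = (2914319 - 1012847)/(180 + 4360489) = 1901472/4360669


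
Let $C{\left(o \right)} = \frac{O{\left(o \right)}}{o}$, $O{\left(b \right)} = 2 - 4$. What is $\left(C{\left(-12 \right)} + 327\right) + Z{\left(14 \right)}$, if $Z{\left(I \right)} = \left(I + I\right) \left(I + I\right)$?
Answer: $\frac{6667}{6} \approx 1111.2$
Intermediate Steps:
$O{\left(b \right)} = -2$
$Z{\left(I \right)} = 4 I^{2}$ ($Z{\left(I \right)} = 2 I 2 I = 4 I^{2}$)
$C{\left(o \right)} = - \frac{2}{o}$
$\left(C{\left(-12 \right)} + 327\right) + Z{\left(14 \right)} = \left(- \frac{2}{-12} + 327\right) + 4 \cdot 14^{2} = \left(\left(-2\right) \left(- \frac{1}{12}\right) + 327\right) + 4 \cdot 196 = \left(\frac{1}{6} + 327\right) + 784 = \frac{1963}{6} + 784 = \frac{6667}{6}$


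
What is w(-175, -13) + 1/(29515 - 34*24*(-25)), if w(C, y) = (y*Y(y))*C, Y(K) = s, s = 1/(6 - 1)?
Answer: 22711326/49915 ≈ 455.00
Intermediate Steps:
s = 1/5 ≈ 0.20000
Y(K) = 1/5
w(C, y) = C*y/5 (w(C, y) = (y*(1/5))*C = (y/5)*C = C*y/5)
w(-175, -13) + 1/(29515 - 34*24*(-25)) = (1/5)*(-175)*(-13) + 1/(29515 - 34*24*(-25)) = 455 + 1/(29515 - 816*(-25)) = 455 + 1/(29515 + 20400) = 455 + 1/49915 = 22711326/49915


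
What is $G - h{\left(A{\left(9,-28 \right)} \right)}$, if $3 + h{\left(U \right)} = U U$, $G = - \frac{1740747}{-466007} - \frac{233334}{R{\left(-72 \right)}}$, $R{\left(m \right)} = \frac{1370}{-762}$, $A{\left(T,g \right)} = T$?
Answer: $\frac{41404434323463}{319214795} \approx 1.2971 \cdot 10^{5}$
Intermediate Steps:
$R{\left(m \right)} = - \frac{685}{381}$ ($R{\left(m \right)} = 1370 \left(- \frac{1}{762}\right) = - \frac{685}{381}$)
$G = \frac{41429333077473}{319214795}$ ($G = - \frac{1740747}{-466007} - \frac{233334}{- \frac{685}{381}} = \left(-1740747\right) \left(- \frac{1}{466007}\right) - - \frac{88900254}{685} = \frac{1740747}{466007} + \frac{88900254}{685} = \frac{41429333077473}{319214795} \approx 1.2979 \cdot 10^{5}$)
$h{\left(U \right)} = -3 + U^{2}$ ($h{\left(U \right)} = -3 + U U = -3 + U^{2}$)
$G - h{\left(A{\left(9,-28 \right)} \right)} = \frac{41429333077473}{319214795} - \left(-3 + 9^{2}\right) = \frac{41429333077473}{319214795} - \left(-3 + 81\right) = \frac{41429333077473}{319214795} - 78 = \frac{41404434323463}{319214795}$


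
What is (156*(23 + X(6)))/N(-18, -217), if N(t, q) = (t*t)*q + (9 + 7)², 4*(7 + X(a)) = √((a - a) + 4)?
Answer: -1287/35026 ≈ -0.036744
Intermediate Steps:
X(a) = -13/2 (X(a) = -7 + √((a - a) + 4)/4 = -7 + √(0 + 4)/4 = -7 + √4/4 = -7 + (¼)*2 = -7 + ½ = -13/2)
N(t, q) = 256 + q*t² (N(t, q) = t²*q + 16² = q*t² + 256 = 256 + q*t²)
(156*(23 + X(6)))/N(-18, -217) = (156*(23 - 13/2))/(256 - 217*(-18)²) = (156*(33/2))/(256 - 217*324) = 2574/(256 - 70308) = 2574/(-70052) = 2574*(-1/70052) = -1287/35026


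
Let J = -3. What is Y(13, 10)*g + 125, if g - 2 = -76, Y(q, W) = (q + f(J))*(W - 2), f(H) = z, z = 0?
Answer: -7571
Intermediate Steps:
f(H) = 0
Y(q, W) = q*(-2 + W) (Y(q, W) = (q + 0)*(W - 2) = q*(-2 + W))
g = -74 (g = 2 - 76 = -74)
Y(13, 10)*g + 125 = (13*(-2 + 10))*(-74) + 125 = (13*8)*(-74) + 125 = 104*(-74) + 125 = -7696 + 125 = -7571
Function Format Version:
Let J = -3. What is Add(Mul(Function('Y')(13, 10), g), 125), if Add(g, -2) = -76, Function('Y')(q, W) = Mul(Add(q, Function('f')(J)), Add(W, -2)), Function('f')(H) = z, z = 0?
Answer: -7571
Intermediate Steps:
Function('f')(H) = 0
Function('Y')(q, W) = Mul(q, Add(-2, W)) (Function('Y')(q, W) = Mul(Add(q, 0), Add(W, -2)) = Mul(q, Add(-2, W)))
g = -74 (g = Add(2, -76) = -74)
Add(Mul(Function('Y')(13, 10), g), 125) = Add(Mul(Mul(13, Add(-2, 10)), -74), 125) = Add(Mul(Mul(13, 8), -74), 125) = Add(Mul(104, -74), 125) = Add(-7696, 125) = -7571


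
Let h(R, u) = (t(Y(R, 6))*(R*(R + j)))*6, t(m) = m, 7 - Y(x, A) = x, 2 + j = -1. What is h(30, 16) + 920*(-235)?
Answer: -327980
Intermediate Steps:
j = -3 (j = -2 - 1 = -3)
Y(x, A) = 7 - x
h(R, u) = 6*R*(-3 + R)*(7 - R) (h(R, u) = ((7 - R)*(R*(R - 3)))*6 = ((7 - R)*(R*(-3 + R)))*6 = (R*(-3 + R)*(7 - R))*6 = 6*R*(-3 + R)*(7 - R))
h(30, 16) + 920*(-235) = -6*30*(-7 + 30)*(-3 + 30) + 920*(-235) = -6*30*23*27 - 216200 = -111780 - 216200 = -327980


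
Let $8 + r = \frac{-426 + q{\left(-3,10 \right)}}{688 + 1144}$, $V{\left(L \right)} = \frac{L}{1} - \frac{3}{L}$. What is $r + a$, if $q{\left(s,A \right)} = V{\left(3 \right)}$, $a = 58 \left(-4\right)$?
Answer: $- \frac{55013}{229} \approx -240.23$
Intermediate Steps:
$V{\left(L \right)} = L - \frac{3}{L}$ ($V{\left(L \right)} = L 1 - \frac{3}{L} = L - \frac{3}{L}$)
$a = -232$
$q{\left(s,A \right)} = 2$ ($q{\left(s,A \right)} = 3 - \frac{3}{3} = 3 - 1 = 2$)
$r = - \frac{1885}{229}$ ($r = -8 + \frac{-426 + 2}{688 + 1144} = -8 - \frac{424}{1832} = -8 - \frac{53}{229} = - \frac{1885}{229} \approx -8.2314$)
$r + a = - \frac{1885}{229} - 232 = - \frac{55013}{229}$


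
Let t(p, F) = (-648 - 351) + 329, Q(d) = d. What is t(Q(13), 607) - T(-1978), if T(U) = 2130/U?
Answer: -661565/989 ≈ -668.92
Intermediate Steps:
t(p, F) = -670 (t(p, F) = -999 + 329 = -670)
t(Q(13), 607) - T(-1978) = -670 - 2130/(-1978) = -670 - 2130*(-1)/1978 = -670 - 1*(-1065/989) = -670 + 1065/989 = -661565/989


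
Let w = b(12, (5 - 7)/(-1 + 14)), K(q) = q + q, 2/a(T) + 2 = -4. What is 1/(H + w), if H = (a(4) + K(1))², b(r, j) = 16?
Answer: 9/169 ≈ 0.053254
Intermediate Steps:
a(T) = -⅓ (a(T) = 2/(-2 - 4) = 2/(-6) = 2*(-⅙) = -⅓)
K(q) = 2*q
H = 25/9 (H = (-⅓ + 2*1)² = (-⅓ + 2)² = (5/3)² = 25/9 ≈ 2.7778)
w = 16
1/(H + w) = 1/(25/9 + 16) = 1/(169/9) = 9/169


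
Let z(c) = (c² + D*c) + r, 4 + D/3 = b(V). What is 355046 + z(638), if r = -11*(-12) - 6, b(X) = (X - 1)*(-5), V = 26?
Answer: 515310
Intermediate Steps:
b(X) = 5 - 5*X (b(X) = (-1 + X)*(-5) = 5 - 5*X)
D = -387 (D = -12 + 3*(5 - 5*26) = -12 + 3*(5 - 130) = -12 + 3*(-125) = -12 - 375 = -387)
r = 126 (r = 132 - 6 = 126)
z(c) = 126 + c² - 387*c (z(c) = (c² - 387*c) + 126 = 126 + c² - 387*c)
355046 + z(638) = 355046 + (126 + 638² - 387*638) = 355046 + (126 + 407044 - 246906) = 355046 + 160264 = 515310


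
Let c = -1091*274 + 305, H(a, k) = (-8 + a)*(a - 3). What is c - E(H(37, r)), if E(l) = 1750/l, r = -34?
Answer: -147224972/493 ≈ -2.9863e+5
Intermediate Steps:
H(a, k) = (-8 + a)*(-3 + a)
c = -298629 (c = -298934 + 305 = -298629)
c - E(H(37, r)) = -298629 - 1750/(24 + 37² - 11*37) = -298629 - 1750/(24 + 1369 - 407) = -298629 - 1750/986 = -298629 - 1*875/493 = -298629 - 875/493 = -147224972/493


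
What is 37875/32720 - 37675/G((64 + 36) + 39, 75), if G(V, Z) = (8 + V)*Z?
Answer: -6521233/2885904 ≈ -2.2597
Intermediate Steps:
G(V, Z) = Z*(8 + V)
37875/32720 - 37675/G((64 + 36) + 39, 75) = 37875/32720 - 37675*1/(75*(8 + ((64 + 36) + 39))) = 37875*(1/32720) - 37675*1/(75*(8 + (100 + 39))) = 7575/6544 - 37675*1/(75*(8 + 139)) = 7575/6544 - 37675/(75*147) = 7575/6544 - 37675/11025 = 7575/6544 - 37675*1/11025 = 7575/6544 - 1507/441 = -6521233/2885904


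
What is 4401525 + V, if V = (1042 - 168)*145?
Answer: 4528255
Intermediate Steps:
V = 126730 (V = 874*145 = 126730)
4401525 + V = 4401525 + 126730 = 4528255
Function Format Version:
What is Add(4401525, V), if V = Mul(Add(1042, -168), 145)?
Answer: 4528255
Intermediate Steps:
V = 126730 (V = Mul(874, 145) = 126730)
Add(4401525, V) = Add(4401525, 126730) = 4528255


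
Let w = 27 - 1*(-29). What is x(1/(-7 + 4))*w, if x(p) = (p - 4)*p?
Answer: 728/9 ≈ 80.889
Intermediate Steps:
x(p) = p*(-4 + p) (x(p) = (-4 + p)*p = p*(-4 + p))
w = 56 (w = 27 + 29 = 56)
x(1/(-7 + 4))*w = ((-4 + 1/(-7 + 4))/(-7 + 4))*56 = ((-4 + 1/(-3))/(-3))*56 = -(-4 - ⅓)/3*56 = -⅓*(-13/3)*56 = (13/9)*56 = 728/9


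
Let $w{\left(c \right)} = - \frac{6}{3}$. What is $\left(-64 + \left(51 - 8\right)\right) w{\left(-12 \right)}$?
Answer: $42$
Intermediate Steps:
$w{\left(c \right)} = -2$ ($w{\left(c \right)} = \left(-6\right) \frac{1}{3} = -2$)
$\left(-64 + \left(51 - 8\right)\right) w{\left(-12 \right)} = \left(-64 + \left(51 - 8\right)\right) \left(-2\right) = \left(-64 + 43\right) \left(-2\right) = \left(-21\right) \left(-2\right) = 42$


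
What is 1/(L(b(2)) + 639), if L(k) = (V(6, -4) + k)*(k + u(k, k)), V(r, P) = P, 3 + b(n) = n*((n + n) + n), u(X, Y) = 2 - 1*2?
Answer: 1/684 ≈ 0.0014620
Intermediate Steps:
u(X, Y) = 0 (u(X, Y) = 2 - 2 = 0)
b(n) = -3 + 3*n² (b(n) = -3 + n*((n + n) + n) = -3 + n*(2*n + n) = -3 + n*(3*n) = -3 + 3*n²)
L(k) = k*(-4 + k) (L(k) = (-4 + k)*(k + 0) = (-4 + k)*k = k*(-4 + k))
1/(L(b(2)) + 639) = 1/((-3 + 3*2²)*(-4 + (-3 + 3*2²)) + 639) = 1/((-3 + 3*4)*(-4 + (-3 + 3*4)) + 639) = 1/((-3 + 12)*(-4 + (-3 + 12)) + 639) = 1/(9*(-4 + 9) + 639) = 1/(9*5 + 639) = 1/(45 + 639) = 1/684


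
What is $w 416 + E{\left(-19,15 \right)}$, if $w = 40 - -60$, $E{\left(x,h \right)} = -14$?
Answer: $41586$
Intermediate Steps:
$w = 100$ ($w = 40 + 60 = 100$)
$w 416 + E{\left(-19,15 \right)} = 100 \cdot 416 - 14 = 41600 - 14 = 41586$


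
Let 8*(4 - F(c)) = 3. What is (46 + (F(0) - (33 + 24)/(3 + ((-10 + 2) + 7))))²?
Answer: 28561/64 ≈ 446.27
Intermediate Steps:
F(c) = 29/8 (F(c) = 4 - ⅛*3 = 4 - 3/8 = 29/8)
(46 + (F(0) - (33 + 24)/(3 + ((-10 + 2) + 7))))² = (46 + (29/8 - (33 + 24)/(3 + ((-10 + 2) + 7))))² = (46 + (29/8 - 57/(3 + (-8 + 7))))² = (46 + (29/8 - 57/(3 - 1)))² = (46 + (29/8 - 57/2))² = (46 - 199/8)² = (169/8)² = 28561/64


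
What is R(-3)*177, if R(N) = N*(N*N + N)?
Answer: -3186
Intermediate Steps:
R(N) = N*(N + N**2) (R(N) = N*(N**2 + N) = N*(N + N**2))
R(-3)*177 = ((-3)**2*(1 - 3))*177 = (9*(-2))*177 = -18*177 = -3186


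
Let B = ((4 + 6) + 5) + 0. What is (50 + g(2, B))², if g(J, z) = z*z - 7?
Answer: 71824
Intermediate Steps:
B = 15 (B = (10 + 5) + 0 = 15 + 0 = 15)
g(J, z) = -7 + z² (g(J, z) = z² - 7 = -7 + z²)
(50 + g(2, B))² = (50 + (-7 + 15²))² = (50 + (-7 + 225))² = (50 + 218)² = 268² = 71824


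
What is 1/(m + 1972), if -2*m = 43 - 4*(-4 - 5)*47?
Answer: 2/2209 ≈ 0.00090539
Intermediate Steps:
m = -1735/2 (m = -(43 - 4*(-4 - 5)*47)/2 = -(43 - 4*(-9)*47)/2 = -(43 + 36*47)/2 = -(43 + 1692)/2 = -1/2*1735 = -1735/2 ≈ -867.50)
1/(m + 1972) = 1/(-1735/2 + 1972) = 1/(2209/2) = 2/2209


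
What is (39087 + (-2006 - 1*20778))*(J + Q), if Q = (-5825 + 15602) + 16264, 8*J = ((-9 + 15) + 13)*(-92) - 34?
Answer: 1683659719/4 ≈ 4.2091e+8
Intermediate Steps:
J = -891/4 (J = (((-9 + 15) + 13)*(-92) - 34)/8 = ((6 + 13)*(-92) - 34)/8 = (19*(-92) - 34)/8 = (-1748 - 34)/8 = (⅛)*(-1782) = -891/4 ≈ -222.75)
Q = 26041 (Q = 9777 + 16264 = 26041)
(39087 + (-2006 - 1*20778))*(J + Q) = (39087 + (-2006 - 1*20778))*(-891/4 + 26041) = (39087 + (-2006 - 20778))*(103273/4) = (39087 - 22784)*(103273/4) = 16303*(103273/4) = 1683659719/4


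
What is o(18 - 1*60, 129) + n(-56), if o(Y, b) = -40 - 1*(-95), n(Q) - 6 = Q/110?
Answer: 3327/55 ≈ 60.491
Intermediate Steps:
n(Q) = 6 + Q/110
o(Y, b) = 55 (o(Y, b) = -40 + 95 = 55)
o(18 - 1*60, 129) + n(-56) = 55 + (6 + (1/110)*(-56)) = 55 + (6 - 28/55) = 55 + 302/55 = 3327/55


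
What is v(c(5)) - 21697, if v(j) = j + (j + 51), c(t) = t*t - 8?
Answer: -21612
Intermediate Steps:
c(t) = -8 + t² (c(t) = t² - 8 = -8 + t²)
v(j) = 51 + 2*j (v(j) = j + (51 + j) = 51 + 2*j)
v(c(5)) - 21697 = (51 + 2*(-8 + 5²)) - 21697 = (51 + 2*(-8 + 25)) - 21697 = (51 + 2*17) - 21697 = (51 + 34) - 21697 = 85 - 21697 = -21612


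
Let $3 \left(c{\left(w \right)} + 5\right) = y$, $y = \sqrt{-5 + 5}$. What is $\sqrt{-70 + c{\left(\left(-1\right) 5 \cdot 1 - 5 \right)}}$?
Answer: $5 i \sqrt{3} \approx 8.6602 i$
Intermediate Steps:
$y = 0$ ($y = \sqrt{0} = 0$)
$c{\left(w \right)} = -5$ ($c{\left(w \right)} = -5 + \frac{1}{3} \cdot 0 = -5 + 0 = -5$)
$\sqrt{-70 + c{\left(\left(-1\right) 5 \cdot 1 - 5 \right)}} = \sqrt{-70 - 5} = \sqrt{-75} = 5 i \sqrt{3}$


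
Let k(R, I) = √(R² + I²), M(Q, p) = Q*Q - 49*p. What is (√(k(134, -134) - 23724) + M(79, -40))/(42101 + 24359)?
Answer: 8201/66460 + √(-23724 + 134*√2)/66460 ≈ 0.1234 + 0.0023083*I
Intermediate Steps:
M(Q, p) = Q² - 49*p
k(R, I) = √(I² + R²)
(√(k(134, -134) - 23724) + M(79, -40))/(42101 + 24359) = (√(√((-134)² + 134²) - 23724) + (79² - 49*(-40)))/(42101 + 24359) = (√(√(17956 + 17956) - 23724) + (6241 + 1960))/66460 = (√(√35912 - 23724) + 8201)*(1/66460) = (√(134*√2 - 23724) + 8201)*(1/66460) = (√(-23724 + 134*√2) + 8201)*(1/66460) = (8201 + √(-23724 + 134*√2))*(1/66460) = 8201/66460 + √(-23724 + 134*√2)/66460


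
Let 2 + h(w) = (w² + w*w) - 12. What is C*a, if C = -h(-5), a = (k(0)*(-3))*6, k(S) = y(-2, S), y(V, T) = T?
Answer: 0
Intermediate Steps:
h(w) = -14 + 2*w² (h(w) = -2 + ((w² + w*w) - 12) = -2 + ((w² + w²) - 12) = -2 + (2*w² - 12) = -2 + (-12 + 2*w²) = -14 + 2*w²)
k(S) = S
a = 0 (a = (0*(-3))*6 = 0*6 = 0)
C = -36 (C = -(-14 + 2*(-5)²) = -(-14 + 2*25) = -(-14 + 50) = -1*36 = -36)
C*a = -36*0 = 0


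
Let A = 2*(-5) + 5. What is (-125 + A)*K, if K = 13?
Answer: -1690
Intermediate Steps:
A = -5 (A = -10 + 5 = -5)
(-125 + A)*K = (-125 - 5)*13 = -130*13 = -1690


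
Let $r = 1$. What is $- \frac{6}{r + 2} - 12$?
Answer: $-14$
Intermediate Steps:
$- \frac{6}{r + 2} - 12 = - \frac{6}{1 + 2} - 12 = - \frac{6}{3} - 12 = \left(-6\right) \frac{1}{3} - 12 = -2 - 12 = -14$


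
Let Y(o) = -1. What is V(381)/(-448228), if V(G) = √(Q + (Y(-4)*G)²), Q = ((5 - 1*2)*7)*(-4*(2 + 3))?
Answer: -√144741/448228 ≈ -0.00084878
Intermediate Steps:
Q = -420 (Q = ((5 - 2)*7)*(-4*5) = (3*7)*(-20) = 21*(-20) = -420)
V(G) = √(-420 + G²) (V(G) = √(-420 + (-G)²) = √(-420 + G²))
V(381)/(-448228) = √(-420 + 381²)/(-448228) = √(-420 + 145161)*(-1/448228) = √144741*(-1/448228) = -√144741/448228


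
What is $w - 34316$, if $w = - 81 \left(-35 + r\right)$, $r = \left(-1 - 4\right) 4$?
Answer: $-29861$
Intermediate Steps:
$r = -20$ ($r = \left(-5\right) 4 = -20$)
$w = 4455$ ($w = - 81 \left(-35 - 20\right) = \left(-81\right) \left(-55\right) = 4455$)
$w - 34316 = 4455 - 34316 = -29861$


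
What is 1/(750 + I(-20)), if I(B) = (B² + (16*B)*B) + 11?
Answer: 1/7561 ≈ 0.00013226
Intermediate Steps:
I(B) = 11 + 17*B² (I(B) = (B² + 16*B²) + 11 = 17*B² + 11 = 11 + 17*B²)
1/(750 + I(-20)) = 1/(750 + (11 + 17*(-20)²)) = 1/(750 + (11 + 17*400)) = 1/(750 + (11 + 6800)) = 1/(750 + 6811) = 1/7561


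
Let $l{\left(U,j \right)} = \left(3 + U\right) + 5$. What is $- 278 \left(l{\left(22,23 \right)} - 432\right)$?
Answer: $111756$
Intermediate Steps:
$l{\left(U,j \right)} = 8 + U$
$- 278 \left(l{\left(22,23 \right)} - 432\right) = - 278 \left(\left(8 + 22\right) - 432\right) = - 278 \left(30 - 432\right) = \left(-278\right) \left(-402\right) = 111756$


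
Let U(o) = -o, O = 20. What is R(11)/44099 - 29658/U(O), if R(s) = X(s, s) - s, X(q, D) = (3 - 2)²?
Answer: 653943971/440990 ≈ 1482.9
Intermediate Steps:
X(q, D) = 1 (X(q, D) = 1² = 1)
R(s) = 1 - s
R(11)/44099 - 29658/U(O) = (1 - 1*11)/44099 - 29658/((-1*20)) = (1 - 11)*(1/44099) - 29658/(-20) = -10*1/44099 - 29658*(-1/20) = -10/44099 + 14829/10 = 653943971/440990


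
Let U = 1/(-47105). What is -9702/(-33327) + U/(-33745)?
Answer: 244791967179/840876301025 ≈ 0.29112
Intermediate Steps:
U = -1/47105 ≈ -2.1229e-5
-9702/(-33327) + U/(-33745) = -9702/(-33327) - 1/47105/(-33745) = -9702*(-1/33327) - 1/47105*(-1/33745) = 154/529 + 1/1589558225 = 244791967179/840876301025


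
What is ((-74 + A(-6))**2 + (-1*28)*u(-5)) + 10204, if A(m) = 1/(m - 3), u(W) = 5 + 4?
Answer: 1251001/81 ≈ 15444.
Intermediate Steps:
u(W) = 9
A(m) = 1/(-3 + m)
((-74 + A(-6))**2 + (-1*28)*u(-5)) + 10204 = ((-74 + 1/(-3 - 6))**2 - 1*28*9) + 10204 = ((-74 + 1/(-9))**2 - 28*9) + 10204 = ((-74 - 1/9)**2 - 252) + 10204 = ((-667/9)**2 - 252) + 10204 = (444889/81 - 252) + 10204 = 424477/81 + 10204 = 1251001/81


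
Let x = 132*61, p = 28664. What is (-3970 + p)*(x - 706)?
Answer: 181402124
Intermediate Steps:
x = 8052
(-3970 + p)*(x - 706) = (-3970 + 28664)*(8052 - 706) = 24694*7346 = 181402124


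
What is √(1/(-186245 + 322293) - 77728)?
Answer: I*√89917005232329/34012 ≈ 278.8*I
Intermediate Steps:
√(1/(-186245 + 322293) - 77728) = √(1/136048 - 77728) = √(-10574738943/136048) = I*√89917005232329/34012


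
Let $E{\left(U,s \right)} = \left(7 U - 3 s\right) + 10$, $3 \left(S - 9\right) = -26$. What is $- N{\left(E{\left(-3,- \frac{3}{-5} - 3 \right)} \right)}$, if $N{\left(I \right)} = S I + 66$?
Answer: $- \frac{971}{15} \approx -64.733$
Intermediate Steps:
$S = \frac{1}{3}$ ($S = 9 + \frac{1}{3} \left(-26\right) = 9 - \frac{26}{3} = \frac{1}{3} \approx 0.33333$)
$E{\left(U,s \right)} = 10 - 3 s + 7 U$ ($E{\left(U,s \right)} = \left(- 3 s + 7 U\right) + 10 = 10 - 3 s + 7 U$)
$N{\left(I \right)} = 66 + \frac{I}{3}$ ($N{\left(I \right)} = \frac{I}{3} + 66 = 66 + \frac{I}{3}$)
$- N{\left(E{\left(-3,- \frac{3}{-5} - 3 \right)} \right)} = - (66 + \frac{10 - 3 \left(- \frac{3}{-5} - 3\right) + 7 \left(-3\right)}{3}) = - (66 + \frac{10 - 3 \left(\left(-3\right) \left(- \frac{1}{5}\right) - 3\right) - 21}{3}) = - (66 + \frac{10 - 3 \left(\frac{3}{5} - 3\right) - 21}{3}) = - (66 + \frac{10 - - \frac{36}{5} - 21}{3}) = - (66 + \frac{10 + \frac{36}{5} - 21}{3}) = - (66 + \frac{1}{3} \left(- \frac{19}{5}\right)) = - (66 - \frac{19}{15}) = \left(-1\right) \frac{971}{15} = - \frac{971}{15}$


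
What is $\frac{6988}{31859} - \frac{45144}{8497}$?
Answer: $- \frac{1378865660}{270705923} \approx -5.0936$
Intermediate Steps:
$\frac{6988}{31859} - \frac{45144}{8497} = - \frac{1378865660}{270705923}$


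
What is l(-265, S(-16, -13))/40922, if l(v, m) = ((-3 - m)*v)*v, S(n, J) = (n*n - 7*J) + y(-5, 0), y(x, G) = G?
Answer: -1755625/2923 ≈ -600.62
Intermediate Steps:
S(n, J) = n² - 7*J (S(n, J) = (n*n - 7*J) + 0 = (n² - 7*J) + 0 = n² - 7*J)
l(v, m) = v²*(-3 - m) (l(v, m) = (v*(-3 - m))*v = v²*(-3 - m))
l(-265, S(-16, -13))/40922 = ((-265)²*(-3 - ((-16)² - 7*(-13))))/40922 = (70225*(-3 - (256 + 91)))*(1/40922) = (70225*(-3 - 1*347))*(1/40922) = (70225*(-3 - 347))*(1/40922) = (70225*(-350))*(1/40922) = -24578750*1/40922 = -1755625/2923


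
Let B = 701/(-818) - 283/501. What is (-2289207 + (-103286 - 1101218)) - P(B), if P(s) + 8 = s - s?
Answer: -3493703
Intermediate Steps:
B = -582695/409818 (B = 701*(-1/818) - 283*1/501 = -701/818 - 283/501 = -582695/409818 ≈ -1.4218)
P(s) = -8 (P(s) = -8 + (s - s) = -8 + 0 = -8)
(-2289207 + (-103286 - 1101218)) - P(B) = (-2289207 + (-103286 - 1101218)) - 1*(-8) = (-2289207 - 1204504) + 8 = -3493711 + 8 = -3493703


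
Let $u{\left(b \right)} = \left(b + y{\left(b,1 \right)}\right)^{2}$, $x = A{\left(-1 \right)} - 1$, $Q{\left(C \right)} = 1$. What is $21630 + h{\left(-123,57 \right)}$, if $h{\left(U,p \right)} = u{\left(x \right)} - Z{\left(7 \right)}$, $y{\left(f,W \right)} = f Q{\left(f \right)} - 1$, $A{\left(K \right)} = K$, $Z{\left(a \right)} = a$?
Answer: $21648$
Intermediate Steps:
$y{\left(f,W \right)} = -1 + f$ ($y{\left(f,W \right)} = f 1 - 1 = f - 1 = -1 + f$)
$x = -2$ ($x = -1 - 1 = -2$)
$u{\left(b \right)} = \left(-1 + 2 b\right)^{2}$ ($u{\left(b \right)} = \left(b + \left(-1 + b\right)\right)^{2} = \left(-1 + 2 b\right)^{2}$)
$h{\left(U,p \right)} = 18$ ($h{\left(U,p \right)} = \left(-1 + 2 \left(-2\right)\right)^{2} - 7 = \left(-1 - 4\right)^{2} - 7 = \left(-5\right)^{2} - 7 = 25 - 7 = 18$)
$21630 + h{\left(-123,57 \right)} = 21630 + 18 = 21648$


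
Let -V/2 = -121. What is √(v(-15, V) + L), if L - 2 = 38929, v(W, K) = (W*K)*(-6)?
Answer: 7*√1239 ≈ 246.40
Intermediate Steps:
V = 242 (V = -2*(-121) = 242)
v(W, K) = -6*K*W (v(W, K) = (K*W)*(-6) = -6*K*W)
L = 38931 (L = 2 + 38929 = 38931)
√(v(-15, V) + L) = √(-6*242*(-15) + 38931) = √(21780 + 38931) = √60711 = 7*√1239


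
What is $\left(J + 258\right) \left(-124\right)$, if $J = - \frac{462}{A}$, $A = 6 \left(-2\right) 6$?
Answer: $- \frac{98363}{3} \approx -32788.0$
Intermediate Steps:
$A = -72$ ($A = \left(-12\right) 6 = -72$)
$J = \frac{77}{12}$ ($J = - \frac{462}{-72} = \left(-462\right) \left(- \frac{1}{72}\right) = \frac{77}{12} \approx 6.4167$)
$\left(J + 258\right) \left(-124\right) = \left(\frac{77}{12} + 258\right) \left(-124\right) = \frac{3173}{12} \left(-124\right) = - \frac{98363}{3}$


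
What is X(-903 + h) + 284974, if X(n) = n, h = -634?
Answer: 283437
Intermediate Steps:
X(-903 + h) + 284974 = (-903 - 634) + 284974 = -1537 + 284974 = 283437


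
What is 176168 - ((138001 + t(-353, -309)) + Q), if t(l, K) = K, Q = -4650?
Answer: 43126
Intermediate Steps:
176168 - ((138001 + t(-353, -309)) + Q) = 176168 - ((138001 - 309) - 4650) = 176168 - (137692 - 4650) = 176168 - 1*133042 = 176168 - 133042 = 43126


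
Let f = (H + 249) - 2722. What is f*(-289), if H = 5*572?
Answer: -111843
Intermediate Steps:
H = 2860
f = 387 (f = (2860 + 249) - 2722 = 3109 - 2722 = 387)
f*(-289) = 387*(-289) = -111843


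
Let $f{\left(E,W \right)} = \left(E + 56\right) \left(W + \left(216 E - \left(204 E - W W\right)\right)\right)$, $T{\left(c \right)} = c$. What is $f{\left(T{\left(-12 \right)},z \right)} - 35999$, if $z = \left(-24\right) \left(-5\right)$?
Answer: $596545$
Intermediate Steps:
$z = 120$
$f{\left(E,W \right)} = \left(56 + E\right) \left(W + W^{2} + 12 E\right)$ ($f{\left(E,W \right)} = \left(56 + E\right) \left(W + \left(216 E - \left(- W^{2} + 204 E\right)\right)\right) = \left(56 + E\right) \left(W + \left(W^{2} + 12 E\right)\right) = \left(56 + E\right) \left(W + W^{2} + 12 E\right)$)
$f{\left(T{\left(-12 \right)},z \right)} - 35999 = \left(12 \left(-12\right)^{2} + 56 \cdot 120 + 56 \cdot 120^{2} + 672 \left(-12\right) - 1440 - 12 \cdot 120^{2}\right) - 35999 = \left(12 \cdot 144 + 6720 + 56 \cdot 14400 - 8064 - 1440 - 172800\right) - 35999 = \left(1728 + 6720 + 806400 - 8064 - 1440 - 172800\right) - 35999 = 632544 - 35999 = 596545$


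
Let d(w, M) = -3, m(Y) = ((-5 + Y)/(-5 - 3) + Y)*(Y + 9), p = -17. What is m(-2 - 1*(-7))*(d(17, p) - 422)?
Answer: -29750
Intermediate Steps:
m(Y) = (9 + Y)*(5/8 + 7*Y/8) (m(Y) = ((-5 + Y)/(-8) + Y)*(9 + Y) = ((-5 + Y)*(-⅛) + Y)*(9 + Y) = ((5/8 - Y/8) + Y)*(9 + Y) = (5/8 + 7*Y/8)*(9 + Y) = (9 + Y)*(5/8 + 7*Y/8))
m(-2 - 1*(-7))*(d(17, p) - 422) = (45/8 + 7*(-2 - 1*(-7))²/8 + 17*(-2 - 1*(-7))/2)*(-3 - 422) = (45/8 + 7*(-2 + 7)²/8 + 17*(-2 + 7)/2)*(-425) = (45/8 + (7/8)*5² + (17/2)*5)*(-425) = (45/8 + (7/8)*25 + 85/2)*(-425) = (45/8 + 175/8 + 85/2)*(-425) = 70*(-425) = -29750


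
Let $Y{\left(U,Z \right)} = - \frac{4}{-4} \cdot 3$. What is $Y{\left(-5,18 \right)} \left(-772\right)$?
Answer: $-2316$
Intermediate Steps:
$Y{\left(U,Z \right)} = 3$ ($Y{\left(U,Z \right)} = \left(-4\right) \left(- \frac{1}{4}\right) 3 = 1 \cdot 3 = 3$)
$Y{\left(-5,18 \right)} \left(-772\right) = 3 \left(-772\right) = -2316$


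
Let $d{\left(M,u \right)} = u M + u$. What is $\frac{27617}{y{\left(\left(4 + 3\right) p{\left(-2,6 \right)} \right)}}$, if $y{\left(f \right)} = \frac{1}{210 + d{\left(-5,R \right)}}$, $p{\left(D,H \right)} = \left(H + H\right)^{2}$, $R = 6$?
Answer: $5136762$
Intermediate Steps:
$p{\left(D,H \right)} = 4 H^{2}$ ($p{\left(D,H \right)} = \left(2 H\right)^{2} = 4 H^{2}$)
$d{\left(M,u \right)} = u + M u$ ($d{\left(M,u \right)} = M u + u = u + M u$)
$y{\left(f \right)} = \frac{1}{186}$ ($y{\left(f \right)} = \frac{1}{210 + 6 \left(1 - 5\right)} = \frac{1}{210 + 6 \left(-4\right)} = \frac{1}{210 - 24} = \frac{1}{186}$)
$\frac{27617}{y{\left(\left(4 + 3\right) p{\left(-2,6 \right)} \right)}} = 27617 \frac{1}{\frac{1}{186}} = 27617 \cdot 186 = 5136762$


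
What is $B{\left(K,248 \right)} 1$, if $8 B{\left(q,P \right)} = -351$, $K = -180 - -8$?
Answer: $- \frac{351}{8} \approx -43.875$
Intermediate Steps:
$K = -172$ ($K = -180 + 8 = -172$)
$B{\left(q,P \right)} = - \frac{351}{8}$ ($B{\left(q,P \right)} = \frac{1}{8} \left(-351\right) = - \frac{351}{8}$)
$B{\left(K,248 \right)} 1 = \left(- \frac{351}{8}\right) 1 = - \frac{351}{8}$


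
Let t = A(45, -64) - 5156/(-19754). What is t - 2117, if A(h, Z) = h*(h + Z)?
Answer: -29351866/9877 ≈ -2971.7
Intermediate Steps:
A(h, Z) = h*(Z + h)
t = -8442257/9877 (t = 45*(-64 + 45) - 5156/(-19754) = 45*(-19) - 5156*(-1)/19754 = -855 - 1*(-2578/9877) = -855 + 2578/9877 = -8442257/9877 ≈ -854.74)
t - 2117 = -8442257/9877 - 2117 = -29351866/9877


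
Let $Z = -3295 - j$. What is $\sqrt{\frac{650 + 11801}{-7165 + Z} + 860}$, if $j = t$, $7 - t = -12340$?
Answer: $\frac{\sqrt{447052984183}}{22807} \approx 29.316$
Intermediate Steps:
$t = 12347$ ($t = 7 - -12340 = 7 + 12340 = 12347$)
$j = 12347$
$Z = -15642$ ($Z = -3295 - 12347 = -15642$)
$\sqrt{\frac{650 + 11801}{-7165 + Z} + 860} = \sqrt{\frac{650 + 11801}{-7165 - 15642} + 860} = \sqrt{\frac{12451}{-22807} + 860} = \sqrt{12451 \left(- \frac{1}{22807}\right) + 860} = \sqrt{- \frac{12451}{22807} + 860} = \sqrt{\frac{19601569}{22807}} = \frac{\sqrt{447052984183}}{22807}$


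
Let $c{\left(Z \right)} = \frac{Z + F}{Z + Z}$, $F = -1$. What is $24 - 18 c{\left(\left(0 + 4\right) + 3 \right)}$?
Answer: $\frac{114}{7} \approx 16.286$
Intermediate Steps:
$c{\left(Z \right)} = \frac{-1 + Z}{2 Z}$ ($c{\left(Z \right)} = \frac{Z - 1}{Z + Z} = \frac{-1 + Z}{2 Z}$)
$24 - 18 c{\left(\left(0 + 4\right) + 3 \right)} = 24 - 18 \frac{-1 + \left(\left(0 + 4\right) + 3\right)}{2 \left(\left(0 + 4\right) + 3\right)} = 24 - 18 \frac{-1 + \left(4 + 3\right)}{2 \left(4 + 3\right)} = 24 - 18 \frac{-1 + 7}{2 \cdot 7} = 24 - 18 \cdot \frac{1}{2} \cdot \frac{1}{7} \cdot 6 = 24 - \frac{54}{7} = \frac{114}{7}$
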